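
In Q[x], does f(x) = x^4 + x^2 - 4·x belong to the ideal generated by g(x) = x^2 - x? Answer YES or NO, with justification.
In Q[x] the ideal (g) consists of all multiples of g, so f ∈ (g) iff g | f, i.e. iff the remainder of f on division by g is 0. Divide f by g (g is monic, so eliminate the leading term of the running remainder at each step):
  leading term x^4: subtract (x^2)·g(x) = x^4 - x^3, leaving x^3 + x^2 - 4·x
  leading term x^3: subtract (x)·g(x) = x^3 - x^2, leaving 2·x^2 - 4·x
  leading term 2·x^2: subtract (2)·g(x) = 2·x^2 - 2·x, leaving -2·x
The remainder r(x) = -2·x ≠ 0 (and deg r < deg g), so g ∤ f, i.e. f ∉ (g).

Final answer: NO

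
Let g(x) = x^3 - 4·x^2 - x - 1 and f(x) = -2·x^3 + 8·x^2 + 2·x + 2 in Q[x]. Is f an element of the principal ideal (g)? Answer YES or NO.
YES

In Q[x] the ideal (g) consists of all multiples of g, so f ∈ (g) iff g | f, i.e. iff the remainder of f on division by g is 0. Divide f by g (g is monic, so eliminate the leading term of the running remainder at each step):
  leading term -2·x^3: subtract (-2)·g(x) = -2·x^3 + 8·x^2 + 2·x + 2, leaving 0
The remainder is 0, so f(x) = g(x) · h(x) with h(x) = -2. Hence g | f, i.e. f ∈ (g).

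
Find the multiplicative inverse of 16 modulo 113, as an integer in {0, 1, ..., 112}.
16^(−1) ≡ 106 (mod 113)

Apply the extended Euclidean algorithm to (113, 16), tracking rows (r, s, t) with s·113 + t·16 = r. Each division r_prev = q·r_cur + r_new produces the new row as (previous row) − q·(current row):
  row A: (113, 1, 0)   [1·113 + 0·16 = 113]
  row B: (16, 0, 1)   [0·113 + 1·16 = 16]
  113 = 7·16 + 1   → row C = row A − 7·row B = (1, 1, −7)   [check: 1·113 − 7·16 = 1]
  16 = 16·1 + 0   → remainder 0, stop. gcd = 1 (last nonzero row C).
The gcd is 1, so 16 is invertible mod 113. The last nonzero row gives 1·113 − 7·16 = 1, so t = −7. So 16^(−1) ≡ −7 ≡ 106 (mod 113). Verify: 16 · 106 = 1696 ≡ 1 (mod 113). ✓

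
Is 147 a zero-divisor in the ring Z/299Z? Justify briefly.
NO

gcd(147, 299) = 1, so 147 is a unit in Z/299Z (it has a multiplicative inverse). A unit cannot be a zero-divisor: if 147·b ≡ 0 then multiplying both sides by 147^(−1) gives b ≡ 0. So 147 is not a zero-divisor.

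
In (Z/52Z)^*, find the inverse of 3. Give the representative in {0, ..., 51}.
3^(−1) ≡ 35 (mod 52)

Apply the extended Euclidean algorithm to (52, 3), tracking rows (r, s, t) with s·52 + t·3 = r. Each division r_prev = q·r_cur + r_new produces the new row as (previous row) − q·(current row):
  row A: (52, 1, 0)   [1·52 + 0·3 = 52]
  row B: (3, 0, 1)   [0·52 + 1·3 = 3]
  52 = 17·3 + 1   → row C = row A − 17·row B = (1, 1, −17)   [check: 1·52 − 17·3 = 1]
  3 = 3·1 + 0   → remainder 0, stop. gcd = 1 (last nonzero row C).
The gcd is 1, so 3 is invertible mod 52. The last nonzero row gives 1·52 − 17·3 = 1, so t = −17. So 3^(−1) ≡ −17 ≡ 35 (mod 52). Verify: 3 · 35 = 105 ≡ 1 (mod 52). ✓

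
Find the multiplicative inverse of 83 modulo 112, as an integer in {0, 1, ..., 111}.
83^(−1) ≡ 27 (mod 112)

Apply the extended Euclidean algorithm to (112, 83), tracking rows (r, s, t) with s·112 + t·83 = r. Each division r_prev = q·r_cur + r_new produces the new row as (previous row) − q·(current row):
  row A: (112, 1, 0)   [1·112 + 0·83 = 112]
  row B: (83, 0, 1)   [0·112 + 1·83 = 83]
  112 = 1·83 + 29   → row C = row A − 1·row B = (29, 1, −1)   [check: 1·112 − 1·83 = 29]
  83 = 2·29 + 25   → row D = row B − 2·row C = (25, −2, 3)   [check: −2·112 + 3·83 = 25]
  29 = 1·25 + 4   → row E = row C − 1·row D = (4, 3, −4)   [check: 3·112 − 4·83 = 4]
  25 = 6·4 + 1   → row F = row D − 6·row E = (1, −20, 27)   [check: −20·112 + 27·83 = 1]
  4 = 4·1 + 0   → remainder 0, stop. gcd = 1 (last nonzero row F).
The gcd is 1, so 83 is invertible mod 112. The last nonzero row gives −20·112 + 27·83 = 1, so t = 27. So 83^(−1) ≡ 27 (mod 112). Verify: 83 · 27 = 2241 ≡ 1 (mod 112). ✓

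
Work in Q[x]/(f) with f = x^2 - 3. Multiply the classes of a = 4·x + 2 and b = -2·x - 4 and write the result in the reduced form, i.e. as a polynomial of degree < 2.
First multiply in Q[x] without reducing: a · b = -8·x^2 - 20·x - 8. Now divide by f(x) = x^2 - 3, eliminating the leading term at each step:
  leading term -8·x^2: subtract (-8)·f(x) = 24 - 8·x^2, leaving -20·x - 32
The degree is now < 2, so this is the remainder. Hence a · b ≡ -20·x - 32 in Q[x]/(f).

Final answer: a · b ≡ -20·x - 32 (mod f(x))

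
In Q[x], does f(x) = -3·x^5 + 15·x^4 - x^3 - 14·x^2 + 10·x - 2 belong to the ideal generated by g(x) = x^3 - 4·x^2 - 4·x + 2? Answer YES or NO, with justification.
YES

In Q[x] the ideal (g) consists of all multiples of g, so f ∈ (g) iff g | f, i.e. iff the remainder of f on division by g is 0. Divide f by g (g is monic, so eliminate the leading term of the running remainder at each step):
  leading term -3·x^5: subtract (-3·x^2)·g(x) = -3·x^5 + 12·x^4 + 12·x^3 - 6·x^2, leaving 3·x^4 - 13·x^3 - 8·x^2 + 10·x - 2
  leading term 3·x^4: subtract (3·x)·g(x) = 3·x^4 - 12·x^3 - 12·x^2 + 6·x, leaving -x^3 + 4·x^2 + 4·x - 2
  leading term -x^3: subtract (-1)·g(x) = -x^3 + 4·x^2 + 4·x - 2, leaving 0
The remainder is 0, so f(x) = g(x) · h(x) with h(x) = -3·x^2 + 3·x - 1. Hence g | f, i.e. f ∈ (g).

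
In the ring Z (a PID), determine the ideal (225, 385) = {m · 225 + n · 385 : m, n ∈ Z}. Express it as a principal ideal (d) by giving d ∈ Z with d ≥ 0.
In the PID Z, (a, b) is generated by gcd(a, b). Compute gcd(385, 225) with the extended Euclidean algorithm, tracking rows (r, s, t) with s·385 + t·225 = r:
  row A: (385, 1, 0)   [1·385 + 0·225 = 385]
  row B: (225, 0, 1)   [0·385 + 1·225 = 225]
  385 = 1·225 + 160   → row C = row A − 1·row B = (160, 1, −1)   [check: 1·385 − 1·225 = 160]
  225 = 1·160 + 65   → row D = row B − 1·row C = (65, −1, 2)   [check: −1·385 + 2·225 = 65]
  160 = 2·65 + 30   → row E = row C − 2·row D = (30, 3, −5)   [check: 3·385 − 5·225 = 30]
  65 = 2·30 + 5   → row F = row D − 2·row E = (5, −7, 12)   [check: −7·385 + 12·225 = 5]
  30 = 6·5 + 0   → remainder 0, stop. gcd = 5 (last nonzero row F).
So gcd(225, 385) = 5, with Bézout identity −7·385 + 12·225 = 5. Containment (⊇): the Bézout identity exhibits 5 as an element of (225, 385), giving (5) ⊆ (225, 385). Containment (⊆): since 5 | 225 and 5 | 385 (225 = 5·45, 385 = 5·77), every Z-linear combination of 225 and 385 is divisible by 5, so (225, 385) ⊆ (5). Therefore (225, 385) = (5), d = 5.

Final answer: (225, 385) = (5); d = 5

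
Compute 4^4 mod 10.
Use repeated squaring. Binary(4) = 100. Walk through the bits of the exponent 4 left-to-right: at each bit after the leading one, square the running value, then multiply by 4 if the bit is 1 (always reducing mod 10):
  bit 1 = 1 (leading): start with 4.
  bit 2 = 0: square 4^2 = 16 ≡ 6 (mod 10).
  bit 3 = 0: square 6^2 = 36 ≡ 6 (mod 10).
Final value: 4^4 ≡ 6 (mod 10).

Final answer: 6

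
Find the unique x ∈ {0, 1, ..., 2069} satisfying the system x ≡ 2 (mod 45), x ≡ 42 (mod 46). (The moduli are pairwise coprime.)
The moduli 45, 46 are pairwise coprime, so by the CRT there is a unique solution mod 45·46 = 2070.
Solve by successive substitution. Start with x ≡ 2 (mod 45).
  Combine with x ≡ 42 (mod 46): write x = 2 + 45·t and require 2 + 45·t ≡ 42 (mod 46), i.e. 45·t ≡ 42 − 2 ≡ 40 (mod 46). Since 45^(−1) ≡ 45 (mod 46), t ≡ 45·40 ≡ 6 (mod 46). So x ≡ 2 + 45·6 = 272 (mod 2070).
Unique solution in [0, 2070): x = 272.

Final answer: x ≡ 272 (mod 2070); the representative in [0, 2070) is 272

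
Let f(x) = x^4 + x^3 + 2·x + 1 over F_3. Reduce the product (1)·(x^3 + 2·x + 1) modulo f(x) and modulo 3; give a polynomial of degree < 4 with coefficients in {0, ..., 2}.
Multiply as integer polynomials: a · b = x^3 + 2·x + 1. Reducing coefficients mod 3: a · b ≡ x^3 + 2·x + 1. This already has degree < 4, so no reduction by f is needed. Hence a · b ≡ x^3 + 2·x + 1 in F_3[x]/(f).

Final answer: a · b ≡ x^3 + 2·x + 1 (mod f(x))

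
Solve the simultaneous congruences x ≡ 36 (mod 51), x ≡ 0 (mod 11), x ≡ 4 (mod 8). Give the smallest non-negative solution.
x ≡ 3300 (mod 4488); the representative in [0, 4488) is 3300

The moduli 51, 11, 8 are pairwise coprime, so by the CRT there is a unique solution mod 51·11·8 = 4488.
Solve by successive substitution. Start with x ≡ 36 (mod 51).
  Combine with x ≡ 0 (mod 11): write x = 36 + 51·t and require 36 + 51·t ≡ 0 (mod 11), i.e. 51·t ≡ 0 − 36 ≡ 8 (mod 11). Since 51^(−1) ≡ 8 (mod 11) (51 ≡ 7 (mod 11)), t ≡ 8·8 ≡ 9 (mod 11). So x ≡ 36 + 51·9 = 495 (mod 561).
  Combine with x ≡ 4 (mod 8): write x = 495 + 561·t and require 495 + 561·t ≡ 4 (mod 8), i.e. 561·t ≡ 4 − 495 ≡ 5 (mod 8). Since 561^(−1) ≡ 1 (mod 8) (561 ≡ 1 (mod 8)), t ≡ 1·5 ≡ 5 (mod 8). So x ≡ 495 + 561·5 = 3300 (mod 4488).
Unique solution in [0, 4488): x = 3300.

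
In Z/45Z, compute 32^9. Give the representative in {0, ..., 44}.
17

Use repeated squaring. Binary(9) = 1001. Walk through the bits of the exponent 9 left-to-right: at each bit after the leading one, square the running value, then multiply by 32 if the bit is 1 (always reducing mod 45):
  bit 1 = 1 (leading): start with 32.
  bit 2 = 0: square 32^2 = 1024 ≡ 34 (mod 45).
  bit 3 = 0: square 34^2 = 1156 ≡ 31 (mod 45).
  bit 4 = 1: square 31^2 = 961 ≡ 16; bit is 1, so multiply 16·32 = 512 ≡ 17 (mod 45).
Final value: 32^9 ≡ 17 (mod 45).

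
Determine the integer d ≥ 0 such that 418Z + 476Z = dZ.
(418, 476) = (2); d = 2

In the PID Z, (a, b) is generated by gcd(a, b). Compute gcd(476, 418) with the extended Euclidean algorithm, tracking rows (r, s, t) with s·476 + t·418 = r:
  row A: (476, 1, 0)   [1·476 + 0·418 = 476]
  row B: (418, 0, 1)   [0·476 + 1·418 = 418]
  476 = 1·418 + 58   → row C = row A − 1·row B = (58, 1, −1)   [check: 1·476 − 1·418 = 58]
  418 = 7·58 + 12   → row D = row B − 7·row C = (12, −7, 8)   [check: −7·476 + 8·418 = 12]
  58 = 4·12 + 10   → row E = row C − 4·row D = (10, 29, −33)   [check: 29·476 − 33·418 = 10]
  12 = 1·10 + 2   → row F = row D − 1·row E = (2, −36, 41)   [check: −36·476 + 41·418 = 2]
  10 = 5·2 + 0   → remainder 0, stop. gcd = 2 (last nonzero row F).
So gcd(418, 476) = 2, with Bézout identity −36·476 + 41·418 = 2. Containment (⊇): the Bézout identity exhibits 2 as an element of (418, 476), giving (2) ⊆ (418, 476). Containment (⊆): since 2 | 418 and 2 | 476 (418 = 2·209, 476 = 2·238), every Z-linear combination of 418 and 476 is divisible by 2, so (418, 476) ⊆ (2). Therefore (418, 476) = (2), d = 2.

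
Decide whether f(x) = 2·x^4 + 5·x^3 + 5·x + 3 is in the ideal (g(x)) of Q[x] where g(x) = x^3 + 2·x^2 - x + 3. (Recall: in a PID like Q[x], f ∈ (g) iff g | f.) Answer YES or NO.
In Q[x] the ideal (g) consists of all multiples of g, so f ∈ (g) iff g | f, i.e. iff the remainder of f on division by g is 0. Divide f by g (g is monic, so eliminate the leading term of the running remainder at each step):
  leading term 2·x^4: subtract (2·x)·g(x) = 2·x^4 + 4·x^3 - 2·x^2 + 6·x, leaving x^3 + 2·x^2 - x + 3
  leading term x^3: subtract (1)·g(x) = x^3 + 2·x^2 - x + 3, leaving 0
The remainder is 0, so f(x) = g(x) · h(x) with h(x) = 2·x + 1. Hence g | f, i.e. f ∈ (g).

Final answer: YES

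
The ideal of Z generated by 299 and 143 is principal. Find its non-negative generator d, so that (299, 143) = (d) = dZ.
(299, 143) = (13); d = 13

In the PID Z, (a, b) is generated by gcd(a, b). Compute gcd(299, 143) with the extended Euclidean algorithm, tracking rows (r, s, t) with s·299 + t·143 = r:
  row A: (299, 1, 0)   [1·299 + 0·143 = 299]
  row B: (143, 0, 1)   [0·299 + 1·143 = 143]
  299 = 2·143 + 13   → row C = row A − 2·row B = (13, 1, −2)   [check: 1·299 − 2·143 = 13]
  143 = 11·13 + 0   → remainder 0, stop. gcd = 13 (last nonzero row C).
So gcd(299, 143) = 13, with Bézout identity 1·299 − 2·143 = 13. Containment (⊇): the Bézout identity exhibits 13 as an element of (299, 143), giving (13) ⊆ (299, 143). Containment (⊆): since 13 | 299 and 13 | 143 (299 = 13·23, 143 = 13·11), every Z-linear combination of 299 and 143 is divisible by 13, so (299, 143) ⊆ (13). Therefore (299, 143) = (13), d = 13.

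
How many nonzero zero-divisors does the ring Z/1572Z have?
Z/1572Z has 1051 nonzero zero-divisors

In Z/1572Z each nonzero element is either a unit (gcd with 1572 is 1) or a zero-divisor (gcd > 1). The number of units is φ(1572): factorise 1572 = 2^2 · 3 · 131, so φ(1572) = (2^2 − 2^1) · (3 − 1) · (131 − 1) = 2 · 2 · 130 = 520. The nonzero elements number 1572 − 1 = 1571. Hence the nonzero zero-divisors number 1571 − 520 = 1051.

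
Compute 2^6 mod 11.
9

Use repeated squaring. Binary(6) = 110. Walk through the bits of the exponent 6 left-to-right: at each bit after the leading one, square the running value, then multiply by 2 if the bit is 1 (always reducing mod 11):
  bit 1 = 1 (leading): start with 2.
  bit 2 = 1: square 2^2 = 4; bit is 1, so multiply 4·2 = 8 (mod 11).
  bit 3 = 0: square 8^2 = 64 ≡ 9 (mod 11).
Final value: 2^6 ≡ 9 (mod 11).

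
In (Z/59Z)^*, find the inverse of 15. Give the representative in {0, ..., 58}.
Apply the extended Euclidean algorithm to (59, 15), tracking rows (r, s, t) with s·59 + t·15 = r. Each division r_prev = q·r_cur + r_new produces the new row as (previous row) − q·(current row):
  row A: (59, 1, 0)   [1·59 + 0·15 = 59]
  row B: (15, 0, 1)   [0·59 + 1·15 = 15]
  59 = 3·15 + 14   → row C = row A − 3·row B = (14, 1, −3)   [check: 1·59 − 3·15 = 14]
  15 = 1·14 + 1   → row D = row B − 1·row C = (1, −1, 4)   [check: −1·59 + 4·15 = 1]
  14 = 14·1 + 0   → remainder 0, stop. gcd = 1 (last nonzero row D).
The gcd is 1, so 15 is invertible mod 59. The last nonzero row gives −1·59 + 4·15 = 1, so t = 4. So 15^(−1) ≡ 4 (mod 59). Verify: 15 · 4 = 60 ≡ 1 (mod 59). ✓

Final answer: 15^(−1) ≡ 4 (mod 59)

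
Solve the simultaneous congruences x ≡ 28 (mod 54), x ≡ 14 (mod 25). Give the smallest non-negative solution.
The moduli 54, 25 are pairwise coprime, so by the CRT there is a unique solution mod 54·25 = 1350.
Solve by successive substitution. Start with x ≡ 28 (mod 54).
  Combine with x ≡ 14 (mod 25): write x = 28 + 54·t and require 28 + 54·t ≡ 14 (mod 25), i.e. 54·t ≡ 14 − 28 ≡ 11 (mod 25). Since 54^(−1) ≡ 19 (mod 25) (54 ≡ 4 (mod 25)), t ≡ 19·11 ≡ 9 (mod 25). So x ≡ 28 + 54·9 = 514 (mod 1350).
Unique solution in [0, 1350): x = 514.

Final answer: x ≡ 514 (mod 1350); the representative in [0, 1350) is 514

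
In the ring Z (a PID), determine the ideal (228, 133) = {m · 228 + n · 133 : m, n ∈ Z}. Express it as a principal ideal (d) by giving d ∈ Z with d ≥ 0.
(228, 133) = (19); d = 19

In the PID Z, (a, b) is generated by gcd(a, b). Compute gcd(228, 133) with the extended Euclidean algorithm, tracking rows (r, s, t) with s·228 + t·133 = r:
  row A: (228, 1, 0)   [1·228 + 0·133 = 228]
  row B: (133, 0, 1)   [0·228 + 1·133 = 133]
  228 = 1·133 + 95   → row C = row A − 1·row B = (95, 1, −1)   [check: 1·228 − 1·133 = 95]
  133 = 1·95 + 38   → row D = row B − 1·row C = (38, −1, 2)   [check: −1·228 + 2·133 = 38]
  95 = 2·38 + 19   → row E = row C − 2·row D = (19, 3, −5)   [check: 3·228 − 5·133 = 19]
  38 = 2·19 + 0   → remainder 0, stop. gcd = 19 (last nonzero row E).
So gcd(228, 133) = 19, with Bézout identity 3·228 − 5·133 = 19. Containment (⊇): the Bézout identity exhibits 19 as an element of (228, 133), giving (19) ⊆ (228, 133). Containment (⊆): since 19 | 228 and 19 | 133 (228 = 19·12, 133 = 19·7), every Z-linear combination of 228 and 133 is divisible by 19, so (228, 133) ⊆ (19). Therefore (228, 133) = (19), d = 19.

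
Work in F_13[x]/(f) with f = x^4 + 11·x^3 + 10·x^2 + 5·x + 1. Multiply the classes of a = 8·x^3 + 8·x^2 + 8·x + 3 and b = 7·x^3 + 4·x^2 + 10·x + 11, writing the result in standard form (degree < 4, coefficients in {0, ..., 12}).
Multiply as integer polynomials: a · b = 56·x^6 + 88·x^5 + 168·x^4 + 221·x^3 + 180·x^2 + 118·x + 33. Reducing coefficients mod 13: a · b ≡ 4·x^6 + 10·x^5 + 12·x^4 + 11·x^2 + x + 7. Now divide by f(x) = x^4 + 11·x^3 + 10·x^2 + 5·x + 1 in F_13[x], eliminating the leading term at each step:
  leading term 4·x^6: subtract (4·x^2)·f(x) = 4·x^6 + 5·x^5 + x^4 + 7·x^3 + 4·x^2, leaving 5·x^5 + 11·x^4 + 6·x^3 + 7·x^2 + x + 7 (coefficients mod 13)
  leading term 5·x^5: subtract (5·x)·f(x) = 5·x^5 + 3·x^4 + 11·x^3 + 12·x^2 + 5·x, leaving 8·x^4 + 8·x^3 + 8·x^2 + 9·x + 7 (coefficients mod 13)
  leading term 8·x^4: subtract (8)·f(x) = 8·x^4 + 10·x^3 + 2·x^2 + x + 8, leaving 11·x^3 + 6·x^2 + 8·x + 12 (coefficients mod 13)
The degree is now < 4, so this is the remainder. Hence a · b ≡ 11·x^3 + 6·x^2 + 8·x + 12 in F_13[x]/(f).

Final answer: a · b ≡ 11·x^3 + 6·x^2 + 8·x + 12 (mod f(x))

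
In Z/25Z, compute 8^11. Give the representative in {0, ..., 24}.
Use repeated squaring. Binary(11) = 1011. Walk through the bits of the exponent 11 left-to-right: at each bit after the leading one, square the running value, then multiply by 8 if the bit is 1 (always reducing mod 25):
  bit 1 = 1 (leading): start with 8.
  bit 2 = 0: square 8^2 = 64 ≡ 14 (mod 25).
  bit 3 = 1: square 14^2 = 196 ≡ 21; bit is 1, so multiply 21·8 = 168 ≡ 18 (mod 25).
  bit 4 = 1: square 18^2 = 324 ≡ 24; bit is 1, so multiply 24·8 = 192 ≡ 17 (mod 25).
Final value: 8^11 ≡ 17 (mod 25).

Final answer: 17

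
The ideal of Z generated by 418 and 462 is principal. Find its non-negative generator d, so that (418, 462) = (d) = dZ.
In the PID Z, (a, b) is generated by gcd(a, b). Compute gcd(462, 418) with the extended Euclidean algorithm, tracking rows (r, s, t) with s·462 + t·418 = r:
  row A: (462, 1, 0)   [1·462 + 0·418 = 462]
  row B: (418, 0, 1)   [0·462 + 1·418 = 418]
  462 = 1·418 + 44   → row C = row A − 1·row B = (44, 1, −1)   [check: 1·462 − 1·418 = 44]
  418 = 9·44 + 22   → row D = row B − 9·row C = (22, −9, 10)   [check: −9·462 + 10·418 = 22]
  44 = 2·22 + 0   → remainder 0, stop. gcd = 22 (last nonzero row D).
So gcd(418, 462) = 22, with Bézout identity −9·462 + 10·418 = 22. Containment (⊇): the Bézout identity exhibits 22 as an element of (418, 462), giving (22) ⊆ (418, 462). Containment (⊆): since 22 | 418 and 22 | 462 (418 = 22·19, 462 = 22·21), every Z-linear combination of 418 and 462 is divisible by 22, so (418, 462) ⊆ (22). Therefore (418, 462) = (22), d = 22.

Final answer: (418, 462) = (22); d = 22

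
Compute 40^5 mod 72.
16

Use repeated squaring. Binary(5) = 101. Walk through the bits of the exponent 5 left-to-right: at each bit after the leading one, square the running value, then multiply by 40 if the bit is 1 (always reducing mod 72):
  bit 1 = 1 (leading): start with 40.
  bit 2 = 0: square 40^2 = 1600 ≡ 16 (mod 72).
  bit 3 = 1: square 16^2 = 256 ≡ 40; bit is 1, so multiply 40·40 = 1600 ≡ 16 (mod 72).
Final value: 40^5 ≡ 16 (mod 72).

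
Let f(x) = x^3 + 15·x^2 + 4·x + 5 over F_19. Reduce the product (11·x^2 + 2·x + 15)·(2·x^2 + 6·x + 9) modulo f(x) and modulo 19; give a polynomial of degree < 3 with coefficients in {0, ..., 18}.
a · b ≡ x^2 + 12·x + 10 (mod f(x))

Multiply as integer polynomials: a · b = 22·x^4 + 70·x^3 + 141·x^2 + 108·x + 135. Reducing coefficients mod 19: a · b ≡ 3·x^4 + 13·x^3 + 8·x^2 + 13·x + 2. Now divide by f(x) = x^3 + 15·x^2 + 4·x + 5 in F_19[x], eliminating the leading term at each step:
  leading term 3·x^4: subtract (3·x)·f(x) = 3·x^4 + 7·x^3 + 12·x^2 + 15·x, leaving 6·x^3 + 15·x^2 + 17·x + 2 (coefficients mod 19)
  leading term 6·x^3: subtract (6)·f(x) = 6·x^3 + 14·x^2 + 5·x + 11, leaving x^2 + 12·x + 10 (coefficients mod 19)
The degree is now < 3, so this is the remainder. Hence a · b ≡ x^2 + 12·x + 10 in F_19[x]/(f).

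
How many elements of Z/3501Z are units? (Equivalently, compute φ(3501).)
An element a ∈ Z/3501Z is a unit iff gcd(a, 3501) = 1, so the number of units is φ(3501). φ is multiplicative, with φ(p^e) = p^e − p^(e−1). Factorise 3501 = 3^2 · 389. Then
  φ(3501) = (3^2 − 3^1) · (389 − 1) = 6 · 388 = 2328.

Final answer: Z/3501Z has φ(3501) = 2328 units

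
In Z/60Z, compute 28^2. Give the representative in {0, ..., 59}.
4

Use repeated squaring. Binary(2) = 10. Walk through the bits of the exponent 2 left-to-right: at each bit after the leading one, square the running value, then multiply by 28 if the bit is 1 (always reducing mod 60):
  bit 1 = 1 (leading): start with 28.
  bit 2 = 0: square 28^2 = 784 ≡ 4 (mod 60).
Final value: 28^2 ≡ 4 (mod 60).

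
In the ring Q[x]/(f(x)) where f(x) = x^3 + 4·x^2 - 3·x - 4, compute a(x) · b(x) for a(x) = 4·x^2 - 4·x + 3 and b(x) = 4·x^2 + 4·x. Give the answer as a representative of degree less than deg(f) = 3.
First multiply in Q[x] without reducing: a · b = 16·x^4 - 4·x^2 + 12·x. Now divide by f(x) = x^3 + 4·x^2 - 3·x - 4, eliminating the leading term at each step:
  leading term 16·x^4: subtract (16·x)·f(x) = 16·x^4 + 64·x^3 - 48·x^2 - 64·x, leaving -64·x^3 + 44·x^2 + 76·x
  leading term -64·x^3: subtract (-64)·f(x) = -64·x^3 - 256·x^2 + 192·x + 256, leaving 300·x^2 - 116·x - 256
The degree is now < 3, so this is the remainder. Hence a · b ≡ 300·x^2 - 116·x - 256 in Q[x]/(f).

Final answer: a · b ≡ 300·x^2 - 116·x - 256 (mod f(x))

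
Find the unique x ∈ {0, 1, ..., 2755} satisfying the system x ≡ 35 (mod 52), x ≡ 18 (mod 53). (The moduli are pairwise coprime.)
The moduli 52, 53 are pairwise coprime, so by the CRT there is a unique solution mod 52·53 = 2756.
Solve by successive substitution. Start with x ≡ 35 (mod 52).
  Combine with x ≡ 18 (mod 53): write x = 35 + 52·t and require 35 + 52·t ≡ 18 (mod 53), i.e. 52·t ≡ 18 − 35 ≡ 36 (mod 53). Since 52^(−1) ≡ 52 (mod 53), t ≡ 52·36 ≡ 17 (mod 53). So x ≡ 35 + 52·17 = 919 (mod 2756).
Unique solution in [0, 2756): x = 919.

Final answer: x ≡ 919 (mod 2756); the representative in [0, 2756) is 919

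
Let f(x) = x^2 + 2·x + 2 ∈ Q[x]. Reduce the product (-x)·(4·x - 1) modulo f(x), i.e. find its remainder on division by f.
First multiply in Q[x] without reducing: a · b = -4·x^2 + x. Now divide by f(x) = x^2 + 2·x + 2, eliminating the leading term at each step:
  leading term -4·x^2: subtract (-4)·f(x) = -4·x^2 - 8·x - 8, leaving 9·x + 8
The degree is now < 2, so this is the remainder. Hence a · b ≡ 9·x + 8 in Q[x]/(f).

Final answer: a · b ≡ 9·x + 8 (mod f(x))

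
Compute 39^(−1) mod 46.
Apply the extended Euclidean algorithm to (46, 39), tracking rows (r, s, t) with s·46 + t·39 = r. Each division r_prev = q·r_cur + r_new produces the new row as (previous row) − q·(current row):
  row A: (46, 1, 0)   [1·46 + 0·39 = 46]
  row B: (39, 0, 1)   [0·46 + 1·39 = 39]
  46 = 1·39 + 7   → row C = row A − 1·row B = (7, 1, −1)   [check: 1·46 − 1·39 = 7]
  39 = 5·7 + 4   → row D = row B − 5·row C = (4, −5, 6)   [check: −5·46 + 6·39 = 4]
  7 = 1·4 + 3   → row E = row C − 1·row D = (3, 6, −7)   [check: 6·46 − 7·39 = 3]
  4 = 1·3 + 1   → row F = row D − 1·row E = (1, −11, 13)   [check: −11·46 + 13·39 = 1]
  3 = 3·1 + 0   → remainder 0, stop. gcd = 1 (last nonzero row F).
The gcd is 1, so 39 is invertible mod 46. The last nonzero row gives −11·46 + 13·39 = 1, so t = 13. So 39^(−1) ≡ 13 (mod 46). Verify: 39 · 13 = 507 ≡ 1 (mod 46). ✓

Final answer: 39^(−1) ≡ 13 (mod 46)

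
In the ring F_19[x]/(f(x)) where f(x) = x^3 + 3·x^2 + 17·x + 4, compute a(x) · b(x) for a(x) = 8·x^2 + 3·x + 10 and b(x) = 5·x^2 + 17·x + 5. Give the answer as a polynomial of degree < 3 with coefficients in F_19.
a · b ≡ 14·x^2 + 11·x + 2 (mod f(x))

Multiply as integer polynomials: a · b = 40·x^4 + 151·x^3 + 141·x^2 + 185·x + 50. Reducing coefficients mod 19: a · b ≡ 2·x^4 + 18·x^3 + 8·x^2 + 14·x + 12. Now divide by f(x) = x^3 + 3·x^2 + 17·x + 4 in F_19[x], eliminating the leading term at each step:
  leading term 2·x^4: subtract (2·x)·f(x) = 2·x^4 + 6·x^3 + 15·x^2 + 8·x, leaving 12·x^3 + 12·x^2 + 6·x + 12 (coefficients mod 19)
  leading term 12·x^3: subtract (12)·f(x) = 12·x^3 + 17·x^2 + 14·x + 10, leaving 14·x^2 + 11·x + 2 (coefficients mod 19)
The degree is now < 3, so this is the remainder. Hence a · b ≡ 14·x^2 + 11·x + 2 in F_19[x]/(f).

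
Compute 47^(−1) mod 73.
Apply the extended Euclidean algorithm to (73, 47), tracking rows (r, s, t) with s·73 + t·47 = r. Each division r_prev = q·r_cur + r_new produces the new row as (previous row) − q·(current row):
  row A: (73, 1, 0)   [1·73 + 0·47 = 73]
  row B: (47, 0, 1)   [0·73 + 1·47 = 47]
  73 = 1·47 + 26   → row C = row A − 1·row B = (26, 1, −1)   [check: 1·73 − 1·47 = 26]
  47 = 1·26 + 21   → row D = row B − 1·row C = (21, −1, 2)   [check: −1·73 + 2·47 = 21]
  26 = 1·21 + 5   → row E = row C − 1·row D = (5, 2, −3)   [check: 2·73 − 3·47 = 5]
  21 = 4·5 + 1   → row F = row D − 4·row E = (1, −9, 14)   [check: −9·73 + 14·47 = 1]
  5 = 5·1 + 0   → remainder 0, stop. gcd = 1 (last nonzero row F).
The gcd is 1, so 47 is invertible mod 73. The last nonzero row gives −9·73 + 14·47 = 1, so t = 14. So 47^(−1) ≡ 14 (mod 73). Verify: 47 · 14 = 658 ≡ 1 (mod 73). ✓

Final answer: 47^(−1) ≡ 14 (mod 73)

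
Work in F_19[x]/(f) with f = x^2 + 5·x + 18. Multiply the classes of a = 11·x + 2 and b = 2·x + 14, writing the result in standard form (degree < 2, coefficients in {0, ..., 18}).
a · b ≡ 10·x + 12 (mod f(x))

Multiply as integer polynomials: a · b = 22·x^2 + 158·x + 28. Reducing coefficients mod 19: a · b ≡ 3·x^2 + 6·x + 9. Now divide by f(x) = x^2 + 5·x + 18 in F_19[x], eliminating the leading term at each step:
  leading term 3·x^2: subtract (3)·f(x) = 3·x^2 + 15·x + 16, leaving 10·x + 12 (coefficients mod 19)
The degree is now < 2, so this is the remainder. Hence a · b ≡ 10·x + 12 in F_19[x]/(f).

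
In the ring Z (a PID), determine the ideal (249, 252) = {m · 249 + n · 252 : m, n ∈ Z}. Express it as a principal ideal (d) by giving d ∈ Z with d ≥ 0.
(249, 252) = (3); d = 3

In the PID Z, (a, b) is generated by gcd(a, b). Compute gcd(252, 249) with the extended Euclidean algorithm, tracking rows (r, s, t) with s·252 + t·249 = r:
  row A: (252, 1, 0)   [1·252 + 0·249 = 252]
  row B: (249, 0, 1)   [0·252 + 1·249 = 249]
  252 = 1·249 + 3   → row C = row A − 1·row B = (3, 1, −1)   [check: 1·252 − 1·249 = 3]
  249 = 83·3 + 0   → remainder 0, stop. gcd = 3 (last nonzero row C).
So gcd(249, 252) = 3, with Bézout identity 1·252 − 1·249 = 3. Containment (⊇): the Bézout identity exhibits 3 as an element of (249, 252), giving (3) ⊆ (249, 252). Containment (⊆): since 3 | 249 and 3 | 252 (249 = 3·83, 252 = 3·84), every Z-linear combination of 249 and 252 is divisible by 3, so (249, 252) ⊆ (3). Therefore (249, 252) = (3), d = 3.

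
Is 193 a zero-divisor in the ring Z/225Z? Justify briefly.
gcd(193, 225) = 1, so 193 is a unit in Z/225Z (it has a multiplicative inverse). A unit cannot be a zero-divisor: if 193·b ≡ 0 then multiplying both sides by 193^(−1) gives b ≡ 0. So 193 is not a zero-divisor.

Final answer: NO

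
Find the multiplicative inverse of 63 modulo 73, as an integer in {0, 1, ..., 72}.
63^(−1) ≡ 51 (mod 73)

Apply the extended Euclidean algorithm to (73, 63), tracking rows (r, s, t) with s·73 + t·63 = r. Each division r_prev = q·r_cur + r_new produces the new row as (previous row) − q·(current row):
  row A: (73, 1, 0)   [1·73 + 0·63 = 73]
  row B: (63, 0, 1)   [0·73 + 1·63 = 63]
  73 = 1·63 + 10   → row C = row A − 1·row B = (10, 1, −1)   [check: 1·73 − 1·63 = 10]
  63 = 6·10 + 3   → row D = row B − 6·row C = (3, −6, 7)   [check: −6·73 + 7·63 = 3]
  10 = 3·3 + 1   → row E = row C − 3·row D = (1, 19, −22)   [check: 19·73 − 22·63 = 1]
  3 = 3·1 + 0   → remainder 0, stop. gcd = 1 (last nonzero row E).
The gcd is 1, so 63 is invertible mod 73. The last nonzero row gives 19·73 − 22·63 = 1, so t = −22. So 63^(−1) ≡ −22 ≡ 51 (mod 73). Verify: 63 · 51 = 3213 ≡ 1 (mod 73). ✓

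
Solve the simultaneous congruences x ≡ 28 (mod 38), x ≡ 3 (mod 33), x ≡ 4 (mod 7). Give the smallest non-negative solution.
x ≡ 6108 (mod 8778); the representative in [0, 8778) is 6108

The moduli 38, 33, 7 are pairwise coprime, so by the CRT there is a unique solution mod 38·33·7 = 8778.
Solve by successive substitution. Start with x ≡ 28 (mod 38).
  Combine with x ≡ 3 (mod 33): write x = 28 + 38·t and require 28 + 38·t ≡ 3 (mod 33), i.e. 38·t ≡ 3 − 28 ≡ 8 (mod 33). Since 38^(−1) ≡ 20 (mod 33) (38 ≡ 5 (mod 33)), t ≡ 20·8 ≡ 28 (mod 33). So x ≡ 28 + 38·28 = 1092 (mod 1254).
  Combine with x ≡ 4 (mod 7): write x = 1092 + 1254·t and require 1092 + 1254·t ≡ 4 (mod 7), i.e. 1254·t ≡ 4 − 1092 ≡ 4 (mod 7). Since 1254^(−1) ≡ 1 (mod 7) (1254 ≡ 1 (mod 7)), t ≡ 1·4 ≡ 4 (mod 7). So x ≡ 1092 + 1254·4 = 6108 (mod 8778).
Unique solution in [0, 8778): x = 6108.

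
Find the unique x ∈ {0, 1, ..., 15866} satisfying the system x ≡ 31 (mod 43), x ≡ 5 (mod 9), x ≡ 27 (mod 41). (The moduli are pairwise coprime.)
The moduli 43, 9, 41 are pairwise coprime, so by the CRT there is a unique solution mod 43·9·41 = 15867.
Solve by successive substitution. Start with x ≡ 31 (mod 43).
  Combine with x ≡ 5 (mod 9): write x = 31 + 43·t and require 31 + 43·t ≡ 5 (mod 9), i.e. 43·t ≡ 5 − 31 ≡ 1 (mod 9). Since 43^(−1) ≡ 4 (mod 9) (43 ≡ 7 (mod 9)), t ≡ 4·1 ≡ 4 (mod 9). So x ≡ 31 + 43·4 = 203 (mod 387).
  Combine with x ≡ 27 (mod 41): write x = 203 + 387·t and require 203 + 387·t ≡ 27 (mod 41), i.e. 387·t ≡ 27 − 203 ≡ 29 (mod 41). Since 387^(−1) ≡ 16 (mod 41) (387 ≡ 18 (mod 41)), t ≡ 16·29 ≡ 13 (mod 41). So x ≡ 203 + 387·13 = 5234 (mod 15867).
Unique solution in [0, 15867): x = 5234.

Final answer: x ≡ 5234 (mod 15867); the representative in [0, 15867) is 5234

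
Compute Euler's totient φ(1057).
φ is multiplicative, with φ(p^e) = p^e − p^(e−1). Factorise 1057 = 7 · 151. Then
  φ(1057) = (7 − 1) · (151 − 1) = 6 · 150 = 900.

Final answer: φ(1057) = 900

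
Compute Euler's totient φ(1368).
φ(1368) = 432

φ is multiplicative, with φ(p^e) = p^e − p^(e−1). Factorise 1368 = 2^3 · 3^2 · 19. Then
  φ(1368) = (2^3 − 2^2) · (3^2 − 3^1) · (19 − 1) = 4 · 6 · 18 = 432.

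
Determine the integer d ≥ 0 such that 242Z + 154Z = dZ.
(242, 154) = (22); d = 22

In the PID Z, (a, b) is generated by gcd(a, b). Compute gcd(242, 154) with the extended Euclidean algorithm, tracking rows (r, s, t) with s·242 + t·154 = r:
  row A: (242, 1, 0)   [1·242 + 0·154 = 242]
  row B: (154, 0, 1)   [0·242 + 1·154 = 154]
  242 = 1·154 + 88   → row C = row A − 1·row B = (88, 1, −1)   [check: 1·242 − 1·154 = 88]
  154 = 1·88 + 66   → row D = row B − 1·row C = (66, −1, 2)   [check: −1·242 + 2·154 = 66]
  88 = 1·66 + 22   → row E = row C − 1·row D = (22, 2, −3)   [check: 2·242 − 3·154 = 22]
  66 = 3·22 + 0   → remainder 0, stop. gcd = 22 (last nonzero row E).
So gcd(242, 154) = 22, with Bézout identity 2·242 − 3·154 = 22. Containment (⊇): the Bézout identity exhibits 22 as an element of (242, 154), giving (22) ⊆ (242, 154). Containment (⊆): since 22 | 242 and 22 | 154 (242 = 22·11, 154 = 22·7), every Z-linear combination of 242 and 154 is divisible by 22, so (242, 154) ⊆ (22). Therefore (242, 154) = (22), d = 22.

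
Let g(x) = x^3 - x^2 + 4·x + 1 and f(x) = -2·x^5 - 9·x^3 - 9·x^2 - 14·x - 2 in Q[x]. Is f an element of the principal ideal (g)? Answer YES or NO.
NO

In Q[x] the ideal (g) consists of all multiples of g, so f ∈ (g) iff g | f, i.e. iff the remainder of f on division by g is 0. Divide f by g (g is monic, so eliminate the leading term of the running remainder at each step):
  leading term -2·x^5: subtract (-2·x^2)·g(x) = -2·x^5 + 2·x^4 - 8·x^3 - 2·x^2, leaving -2·x^4 - x^3 - 7·x^2 - 14·x - 2
  leading term -2·x^4: subtract (-2·x)·g(x) = -2·x^4 + 2·x^3 - 8·x^2 - 2·x, leaving -3·x^3 + x^2 - 12·x - 2
  leading term -3·x^3: subtract (-3)·g(x) = -3·x^3 + 3·x^2 - 12·x - 3, leaving 1 - 2·x^2
The remainder r(x) = 1 - 2·x^2 ≠ 0 (and deg r < deg g), so g ∤ f, i.e. f ∉ (g).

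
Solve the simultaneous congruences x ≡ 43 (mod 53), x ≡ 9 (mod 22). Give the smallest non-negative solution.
x ≡ 361 (mod 1166); the representative in [0, 1166) is 361

The moduli 53, 22 are pairwise coprime, so by the CRT there is a unique solution mod 53·22 = 1166.
Solve by successive substitution. Start with x ≡ 43 (mod 53).
  Combine with x ≡ 9 (mod 22): write x = 43 + 53·t and require 43 + 53·t ≡ 9 (mod 22), i.e. 53·t ≡ 9 − 43 ≡ 10 (mod 22). Since 53^(−1) ≡ 5 (mod 22) (53 ≡ 9 (mod 22)), t ≡ 5·10 ≡ 6 (mod 22). So x ≡ 43 + 53·6 = 361 (mod 1166).
Unique solution in [0, 1166): x = 361.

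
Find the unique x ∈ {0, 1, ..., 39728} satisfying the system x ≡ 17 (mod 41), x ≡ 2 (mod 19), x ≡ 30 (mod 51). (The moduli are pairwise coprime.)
The moduli 41, 19, 51 are pairwise coprime, so by the CRT there is a unique solution mod 41·19·51 = 39729.
Solve by successive substitution. Start with x ≡ 17 (mod 41).
  Combine with x ≡ 2 (mod 19): write x = 17 + 41·t and require 17 + 41·t ≡ 2 (mod 19), i.e. 41·t ≡ 2 − 17 ≡ 4 (mod 19). Since 41^(−1) ≡ 13 (mod 19) (41 ≡ 3 (mod 19)), t ≡ 13·4 ≡ 14 (mod 19). So x ≡ 17 + 41·14 = 591 (mod 779).
  Combine with x ≡ 30 (mod 51): write x = 591 + 779·t and require 591 + 779·t ≡ 30 (mod 51), i.e. 779·t ≡ 30 − 591 ≡ 0 (mod 51). Since 779^(−1) ≡ 11 (mod 51) (779 ≡ 14 (mod 51)), t ≡ 11·0 ≡ 0 (mod 51). So x ≡ 591 + 779·0 = 591 (mod 39729).
Unique solution in [0, 39729): x = 591.

Final answer: x ≡ 591 (mod 39729); the representative in [0, 39729) is 591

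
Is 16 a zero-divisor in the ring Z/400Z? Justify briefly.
YES

gcd(16, 400) = 16 > 1, so 16 is not a unit in Z/400Z. In Z/nZ every nonzero non-unit is a zero-divisor: explicitly, take b = 400/gcd = 25 ≠ 0 (mod 400); then 16·25 = 400 = 1·400, i.e. 16·25 ≡ 0 (mod 400). So 16 is a zero-divisor.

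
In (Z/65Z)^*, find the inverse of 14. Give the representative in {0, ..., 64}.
Apply the extended Euclidean algorithm to (65, 14), tracking rows (r, s, t) with s·65 + t·14 = r. Each division r_prev = q·r_cur + r_new produces the new row as (previous row) − q·(current row):
  row A: (65, 1, 0)   [1·65 + 0·14 = 65]
  row B: (14, 0, 1)   [0·65 + 1·14 = 14]
  65 = 4·14 + 9   → row C = row A − 4·row B = (9, 1, −4)   [check: 1·65 − 4·14 = 9]
  14 = 1·9 + 5   → row D = row B − 1·row C = (5, −1, 5)   [check: −1·65 + 5·14 = 5]
  9 = 1·5 + 4   → row E = row C − 1·row D = (4, 2, −9)   [check: 2·65 − 9·14 = 4]
  5 = 1·4 + 1   → row F = row D − 1·row E = (1, −3, 14)   [check: −3·65 + 14·14 = 1]
  4 = 4·1 + 0   → remainder 0, stop. gcd = 1 (last nonzero row F).
The gcd is 1, so 14 is invertible mod 65. The last nonzero row gives −3·65 + 14·14 = 1, so t = 14. So 14^(−1) ≡ 14 (mod 65). Verify: 14 · 14 = 196 ≡ 1 (mod 65). ✓

Final answer: 14^(−1) ≡ 14 (mod 65)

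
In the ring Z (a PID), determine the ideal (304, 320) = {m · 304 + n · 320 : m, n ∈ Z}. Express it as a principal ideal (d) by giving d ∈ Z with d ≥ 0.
(304, 320) = (16); d = 16

In the PID Z, (a, b) is generated by gcd(a, b). Compute gcd(320, 304) with the extended Euclidean algorithm, tracking rows (r, s, t) with s·320 + t·304 = r:
  row A: (320, 1, 0)   [1·320 + 0·304 = 320]
  row B: (304, 0, 1)   [0·320 + 1·304 = 304]
  320 = 1·304 + 16   → row C = row A − 1·row B = (16, 1, −1)   [check: 1·320 − 1·304 = 16]
  304 = 19·16 + 0   → remainder 0, stop. gcd = 16 (last nonzero row C).
So gcd(304, 320) = 16, with Bézout identity 1·320 − 1·304 = 16. Containment (⊇): the Bézout identity exhibits 16 as an element of (304, 320), giving (16) ⊆ (304, 320). Containment (⊆): since 16 | 304 and 16 | 320 (304 = 16·19, 320 = 16·20), every Z-linear combination of 304 and 320 is divisible by 16, so (304, 320) ⊆ (16). Therefore (304, 320) = (16), d = 16.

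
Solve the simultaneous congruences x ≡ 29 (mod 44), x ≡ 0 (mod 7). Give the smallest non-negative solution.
x ≡ 161 (mod 308); the representative in [0, 308) is 161

The moduli 44, 7 are pairwise coprime, so by the CRT there is a unique solution mod 44·7 = 308.
Solve by successive substitution. Start with x ≡ 29 (mod 44).
  Combine with x ≡ 0 (mod 7): write x = 29 + 44·t and require 29 + 44·t ≡ 0 (mod 7), i.e. 44·t ≡ 0 − 29 ≡ 6 (mod 7). Since 44^(−1) ≡ 4 (mod 7) (44 ≡ 2 (mod 7)), t ≡ 4·6 ≡ 3 (mod 7). So x ≡ 29 + 44·3 = 161 (mod 308).
Unique solution in [0, 308): x = 161.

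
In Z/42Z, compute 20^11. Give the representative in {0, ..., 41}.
20

Use repeated squaring. Binary(11) = 1011. Walk through the bits of the exponent 11 left-to-right: at each bit after the leading one, square the running value, then multiply by 20 if the bit is 1 (always reducing mod 42):
  bit 1 = 1 (leading): start with 20.
  bit 2 = 0: square 20^2 = 400 ≡ 22 (mod 42).
  bit 3 = 1: square 22^2 = 484 ≡ 22; bit is 1, so multiply 22·20 = 440 ≡ 20 (mod 42).
  bit 4 = 1: square 20^2 = 400 ≡ 22; bit is 1, so multiply 22·20 = 440 ≡ 20 (mod 42).
Final value: 20^11 ≡ 20 (mod 42).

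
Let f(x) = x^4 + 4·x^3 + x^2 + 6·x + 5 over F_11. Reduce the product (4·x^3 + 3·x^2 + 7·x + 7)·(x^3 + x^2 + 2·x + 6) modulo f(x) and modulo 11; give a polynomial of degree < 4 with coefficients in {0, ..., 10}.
Multiply as integer polynomials: a · b = 4·x^6 + 7·x^5 + 18·x^4 + 44·x^3 + 39·x^2 + 56·x + 42. Reducing coefficients mod 11: a · b ≡ 4·x^6 + 7·x^5 + 7·x^4 + 6·x^2 + x + 9. Now divide by f(x) = x^4 + 4·x^3 + x^2 + 6·x + 5 in F_11[x], eliminating the leading term at each step:
  leading term 4·x^6: subtract (4·x^2)·f(x) = 4·x^6 + 5·x^5 + 4·x^4 + 2·x^3 + 9·x^2, leaving 2·x^5 + 3·x^4 + 9·x^3 + 8·x^2 + x + 9 (coefficients mod 11)
  leading term 2·x^5: subtract (2·x)·f(x) = 2·x^5 + 8·x^4 + 2·x^3 + x^2 + 10·x, leaving 6·x^4 + 7·x^3 + 7·x^2 + 2·x + 9 (coefficients mod 11)
  leading term 6·x^4: subtract (6)·f(x) = 6·x^4 + 2·x^3 + 6·x^2 + 3·x + 8, leaving 5·x^3 + x^2 + 10·x + 1 (coefficients mod 11)
The degree is now < 4, so this is the remainder. Hence a · b ≡ 5·x^3 + x^2 + 10·x + 1 in F_11[x]/(f).

Final answer: a · b ≡ 5·x^3 + x^2 + 10·x + 1 (mod f(x))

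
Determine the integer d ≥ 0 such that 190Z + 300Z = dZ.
In the PID Z, (a, b) is generated by gcd(a, b). Compute gcd(300, 190) with the extended Euclidean algorithm, tracking rows (r, s, t) with s·300 + t·190 = r:
  row A: (300, 1, 0)   [1·300 + 0·190 = 300]
  row B: (190, 0, 1)   [0·300 + 1·190 = 190]
  300 = 1·190 + 110   → row C = row A − 1·row B = (110, 1, −1)   [check: 1·300 − 1·190 = 110]
  190 = 1·110 + 80   → row D = row B − 1·row C = (80, −1, 2)   [check: −1·300 + 2·190 = 80]
  110 = 1·80 + 30   → row E = row C − 1·row D = (30, 2, −3)   [check: 2·300 − 3·190 = 30]
  80 = 2·30 + 20   → row F = row D − 2·row E = (20, −5, 8)   [check: −5·300 + 8·190 = 20]
  30 = 1·20 + 10   → row G = row E − 1·row F = (10, 7, −11)   [check: 7·300 − 11·190 = 10]
  20 = 2·10 + 0   → remainder 0, stop. gcd = 10 (last nonzero row G).
So gcd(190, 300) = 10, with Bézout identity 7·300 − 11·190 = 10. Containment (⊇): the Bézout identity exhibits 10 as an element of (190, 300), giving (10) ⊆ (190, 300). Containment (⊆): since 10 | 190 and 10 | 300 (190 = 10·19, 300 = 10·30), every Z-linear combination of 190 and 300 is divisible by 10, so (190, 300) ⊆ (10). Therefore (190, 300) = (10), d = 10.

Final answer: (190, 300) = (10); d = 10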